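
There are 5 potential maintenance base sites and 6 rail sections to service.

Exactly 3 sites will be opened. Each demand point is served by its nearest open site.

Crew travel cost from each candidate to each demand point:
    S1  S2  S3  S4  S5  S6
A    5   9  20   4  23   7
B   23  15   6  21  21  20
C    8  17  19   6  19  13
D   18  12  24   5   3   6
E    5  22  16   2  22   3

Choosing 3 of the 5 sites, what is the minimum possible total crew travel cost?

31

Open {B, D, E}.
  S1→E 5, S2→D 12, S3→B 6, S4→E 2, S5→D 3, S6→E 3  ⇒ total 31.
Compare {A, B, D}: total 33.
Compare {A, D, E}: total 38.
No size-3 selection does better; minimum is 31.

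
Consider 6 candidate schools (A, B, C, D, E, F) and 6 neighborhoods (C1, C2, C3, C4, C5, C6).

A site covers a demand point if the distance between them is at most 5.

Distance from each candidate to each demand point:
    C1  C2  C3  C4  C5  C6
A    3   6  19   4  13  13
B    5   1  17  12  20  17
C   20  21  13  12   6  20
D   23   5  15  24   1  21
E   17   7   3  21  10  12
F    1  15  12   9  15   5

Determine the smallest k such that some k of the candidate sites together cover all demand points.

4

Coverage sets (demand points within 5 of each site):
  A: {C1, C4}
  B: {C1, C2}
  C: {}
  D: {C2, C5}
  E: {C3}
  F: {C1, C6}
No 3 sites suffice: every size-3 union leaves at least one demand point uncovered.
But {A, D, E, F} covers everything, so the minimum is 4.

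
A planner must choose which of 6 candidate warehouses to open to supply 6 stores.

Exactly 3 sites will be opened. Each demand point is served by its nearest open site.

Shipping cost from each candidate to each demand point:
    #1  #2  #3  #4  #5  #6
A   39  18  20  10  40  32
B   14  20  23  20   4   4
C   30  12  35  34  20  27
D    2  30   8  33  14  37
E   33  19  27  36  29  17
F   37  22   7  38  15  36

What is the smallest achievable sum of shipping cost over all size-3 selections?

Open {A, B, D}.
  #1→D 2, #2→A 18, #3→D 8, #4→A 10, #5→B 4, #6→B 4  ⇒ total 46.
Compare {B, C, D}: total 50.
Compare {A, B, F}: total 57.
No size-3 selection does better; minimum is 46.

46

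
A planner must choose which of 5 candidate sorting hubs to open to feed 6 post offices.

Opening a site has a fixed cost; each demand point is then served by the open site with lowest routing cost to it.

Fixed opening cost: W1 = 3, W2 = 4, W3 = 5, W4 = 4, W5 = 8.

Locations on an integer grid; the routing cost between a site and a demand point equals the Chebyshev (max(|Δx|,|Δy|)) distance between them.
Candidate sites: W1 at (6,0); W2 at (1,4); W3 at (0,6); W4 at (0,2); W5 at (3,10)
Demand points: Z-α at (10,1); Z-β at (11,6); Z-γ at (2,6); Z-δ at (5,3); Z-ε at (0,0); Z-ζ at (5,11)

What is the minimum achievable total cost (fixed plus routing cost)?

33

Open {W1, W2}: assign each demand point to its cheapest open site.
  Z-α→W1 4, Z-β→W1 6, Z-γ→W2 2, Z-δ→W1 3, Z-ε→W2 4, Z-ζ→W2 7
  routing cost 26, fixed 7 → total 33.
Compare {W1, W3}: routing cost 26 + fixed 8 = 34.
Compare {W1, W3, W4}: routing cost 22 + fixed 12 = 34.
Compare {W1, W4}: routing cost 28 + fixed 7 = 35.
All other subsets cost ≥ 34. Minimum total cost: 33.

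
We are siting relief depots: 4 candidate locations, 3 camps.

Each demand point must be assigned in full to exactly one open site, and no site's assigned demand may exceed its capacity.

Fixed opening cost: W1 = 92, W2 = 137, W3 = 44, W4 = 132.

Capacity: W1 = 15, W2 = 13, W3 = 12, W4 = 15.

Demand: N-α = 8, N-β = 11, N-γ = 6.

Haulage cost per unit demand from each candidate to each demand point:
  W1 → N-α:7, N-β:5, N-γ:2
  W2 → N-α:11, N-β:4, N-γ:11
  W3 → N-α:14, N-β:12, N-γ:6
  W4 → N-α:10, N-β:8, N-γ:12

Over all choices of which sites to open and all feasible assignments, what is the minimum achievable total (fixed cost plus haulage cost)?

Open {W1, W3}; cheapest assignment that respects the capacities:
  W1 (cap 15, load 14): N-α, N-γ — cost 8×7 + 6×2 = 68
  W3 (cap 12, load 11): N-β — cost 11×12 = 132
  Shipping 200, fixed 136 → total 336.
  Any other capacity-feasible assignment to {W1, W3} ships for at least 200.
Compare {W1, W2}: its best feasible assignment gives total 341.
Compare {W1, W4}: its best feasible assignment gives total 380.
Every other set of open sites that can feasibly serve all demand totals ≥ 341 even under its best assignment. Minimum: 336.

336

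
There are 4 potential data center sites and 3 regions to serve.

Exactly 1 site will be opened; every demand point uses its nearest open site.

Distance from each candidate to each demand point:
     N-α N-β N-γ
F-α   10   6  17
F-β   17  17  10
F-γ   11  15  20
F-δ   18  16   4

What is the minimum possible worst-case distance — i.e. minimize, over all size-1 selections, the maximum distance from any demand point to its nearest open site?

Open {F-α}.
  Farthest demand point is N-γ at distance 17 (to F-α); all others are ≤ 17.
With {F-β} the worst case is 17.
With {F-δ} the worst case is 18.
No size-1 selection achieves below 17.

17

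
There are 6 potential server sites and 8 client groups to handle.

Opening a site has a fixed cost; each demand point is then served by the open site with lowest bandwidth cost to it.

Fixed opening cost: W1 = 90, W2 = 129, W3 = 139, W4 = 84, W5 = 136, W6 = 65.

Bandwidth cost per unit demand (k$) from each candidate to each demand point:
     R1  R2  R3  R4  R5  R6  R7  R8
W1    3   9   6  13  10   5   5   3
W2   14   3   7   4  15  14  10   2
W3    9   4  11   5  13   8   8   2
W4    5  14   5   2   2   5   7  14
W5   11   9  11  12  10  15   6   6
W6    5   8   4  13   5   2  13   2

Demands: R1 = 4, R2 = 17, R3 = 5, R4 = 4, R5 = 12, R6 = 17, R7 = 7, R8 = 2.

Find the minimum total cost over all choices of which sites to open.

Open {W4, W6}: assign each demand point to its cheapest open site.
  R1→W4 4×5=20, R2→W6 17×8=136, R3→W6 5×4=20, R4→W4 4×2=8, R5→W4 12×2=24, R6→W6 17×2=34, R7→W4 7×7=49, R8→W6 2×2=4
  bandwidth cost 295, fixed 149 → total 444.
Compare {W2, W6}: bandwidth cost 275 + fixed 194 = 469.
Compare {W2, W4}: bandwidth cost 266 + fixed 213 = 479.
Compare {W6}: bandwidth cost 417 + fixed 65 = 482.
All other subsets cost ≥ 469. Minimum total cost: 444.

444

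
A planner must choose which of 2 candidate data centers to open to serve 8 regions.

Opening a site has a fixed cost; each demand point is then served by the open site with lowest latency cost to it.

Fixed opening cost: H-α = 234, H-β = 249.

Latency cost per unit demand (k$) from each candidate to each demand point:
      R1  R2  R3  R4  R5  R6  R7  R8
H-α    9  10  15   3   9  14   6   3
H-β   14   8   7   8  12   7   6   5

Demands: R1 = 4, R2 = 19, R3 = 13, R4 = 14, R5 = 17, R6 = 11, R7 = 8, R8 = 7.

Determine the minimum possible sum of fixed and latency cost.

1024

Open {H-β}: assign each demand point to its cheapest open site.
  R1→H-β 4×14=56, R2→H-β 19×8=152, R3→H-β 13×7=91, R4→H-β 14×8=112, R5→H-β 17×12=204, R6→H-β 11×7=77, R7→H-β 8×6=48, R8→H-β 7×5=35
  latency cost 775, fixed 249 → total 1024.
Compare {H-α}: latency cost 839 + fixed 234 = 1073.
Compare {H-α, H-β}: latency cost 620 + fixed 483 = 1103.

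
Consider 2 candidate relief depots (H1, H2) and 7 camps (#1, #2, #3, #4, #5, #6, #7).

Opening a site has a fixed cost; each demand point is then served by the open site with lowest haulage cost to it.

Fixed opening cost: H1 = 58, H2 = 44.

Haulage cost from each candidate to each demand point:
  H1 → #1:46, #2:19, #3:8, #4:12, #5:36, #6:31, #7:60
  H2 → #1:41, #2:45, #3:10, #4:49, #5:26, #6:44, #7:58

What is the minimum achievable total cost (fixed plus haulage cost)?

270

Open {H1}: assign each demand point to its cheapest open site.
  #1→H1 46, #2→H1 19, #3→H1 8, #4→H1 12, #5→H1 36, #6→H1 31, #7→H1 60
  haulage cost 212, fixed 58 → total 270.
Compare {H1, H2}: haulage cost 195 + fixed 102 = 297.
Compare {H2}: haulage cost 273 + fixed 44 = 317.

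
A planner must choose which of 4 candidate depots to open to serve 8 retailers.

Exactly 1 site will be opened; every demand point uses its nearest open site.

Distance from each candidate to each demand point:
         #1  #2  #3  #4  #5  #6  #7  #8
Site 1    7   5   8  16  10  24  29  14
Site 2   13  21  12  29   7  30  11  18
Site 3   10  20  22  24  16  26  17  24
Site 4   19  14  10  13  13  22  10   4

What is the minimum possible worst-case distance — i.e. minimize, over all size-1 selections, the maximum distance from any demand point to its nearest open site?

22

Open {Site 4}.
  Farthest demand point is #6 at distance 22 (to Site 4); all others are ≤ 22.
With {Site 3} the worst case is 26.
With {Site 1} the worst case is 29.
No size-1 selection achieves below 22.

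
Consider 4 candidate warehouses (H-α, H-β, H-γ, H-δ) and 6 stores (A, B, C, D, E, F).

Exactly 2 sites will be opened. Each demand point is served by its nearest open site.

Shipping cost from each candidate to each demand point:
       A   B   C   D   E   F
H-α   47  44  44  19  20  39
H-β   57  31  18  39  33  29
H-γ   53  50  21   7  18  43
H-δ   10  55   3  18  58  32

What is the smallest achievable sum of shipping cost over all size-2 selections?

120

Open {H-γ, H-δ}.
  A→H-δ 10, B→H-γ 50, C→H-δ 3, D→H-γ 7, E→H-γ 18, F→H-δ 32  ⇒ total 120.
Compare {H-β, H-δ}: total 124.
Compare {H-α, H-δ}: total 127.
No size-2 selection does better; minimum is 120.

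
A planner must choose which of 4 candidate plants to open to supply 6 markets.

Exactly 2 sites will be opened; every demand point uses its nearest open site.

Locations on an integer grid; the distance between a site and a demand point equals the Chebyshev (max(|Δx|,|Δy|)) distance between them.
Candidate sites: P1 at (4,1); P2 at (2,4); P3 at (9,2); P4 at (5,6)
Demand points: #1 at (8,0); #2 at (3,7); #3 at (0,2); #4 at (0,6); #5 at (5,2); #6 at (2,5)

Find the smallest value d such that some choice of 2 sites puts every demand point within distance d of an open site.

3

Open {P2, P3}.
  Farthest demand point is #2 at distance 3 (to P2); all others are ≤ 3.
With {P1, P2} the worst case is 4.
With {P1, P4} the worst case is 5.
No size-2 selection achieves below 3.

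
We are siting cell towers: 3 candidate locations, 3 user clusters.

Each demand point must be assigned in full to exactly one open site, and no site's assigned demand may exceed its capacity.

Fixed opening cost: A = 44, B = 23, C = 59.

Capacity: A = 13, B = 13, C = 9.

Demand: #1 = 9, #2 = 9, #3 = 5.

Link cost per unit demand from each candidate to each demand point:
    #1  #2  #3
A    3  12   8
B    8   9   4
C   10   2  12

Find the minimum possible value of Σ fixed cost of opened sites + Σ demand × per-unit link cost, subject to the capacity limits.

191

Open {A, B, C}; cheapest assignment that respects the capacities:
  A (cap 13, load 9): #1 — cost 9×3 = 27
  B (cap 13, load 5): #3 — cost 5×4 = 20
  C (cap 9, load 9): #2 — cost 9×2 = 18
  Shipping 65, fixed 126 → total 191.
  Any other capacity-feasible assignment to {A, B, C} ships for at least 65.
Total demand is 23; every other set of sites either has combined capacity below 23 or cannot fit the demands without splitting one across sites, so {A, B, C} is the only feasible choice of open sites. Minimum: 191.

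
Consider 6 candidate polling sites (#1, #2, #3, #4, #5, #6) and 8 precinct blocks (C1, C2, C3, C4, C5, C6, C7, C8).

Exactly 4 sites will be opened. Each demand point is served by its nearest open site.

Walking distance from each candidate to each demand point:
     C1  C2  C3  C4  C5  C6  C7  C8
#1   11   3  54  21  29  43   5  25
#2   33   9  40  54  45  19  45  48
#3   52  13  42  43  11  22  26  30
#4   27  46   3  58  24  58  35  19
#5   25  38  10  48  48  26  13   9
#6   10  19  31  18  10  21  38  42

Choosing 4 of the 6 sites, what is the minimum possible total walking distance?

79

Open {#1, #4, #5, #6}.
  C1→#6 10, C2→#1 3, C3→#4 3, C4→#6 18, C5→#6 10, C6→#6 21, C7→#1 5, C8→#5 9  ⇒ total 79.
Compare {#1, #2, #5, #6}: total 84.
Compare {#1, #3, #4, #5}: total 85.
No size-4 selection does better; minimum is 79.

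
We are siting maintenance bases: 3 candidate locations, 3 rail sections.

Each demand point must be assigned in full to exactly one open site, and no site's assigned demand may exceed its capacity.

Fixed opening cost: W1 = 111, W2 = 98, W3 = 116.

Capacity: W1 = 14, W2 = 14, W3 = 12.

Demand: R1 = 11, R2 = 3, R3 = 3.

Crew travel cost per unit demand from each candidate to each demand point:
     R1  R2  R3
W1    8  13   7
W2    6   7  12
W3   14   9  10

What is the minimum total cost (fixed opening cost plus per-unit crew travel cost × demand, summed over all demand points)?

Open {W1, W2}; cheapest assignment that respects the capacities:
  W1 (cap 14, load 3): R3 — cost 3×7 = 21
  W2 (cap 14, load 14): R1, R2 — cost 11×6 + 3×7 = 87
  Shipping 108, fixed 209 → total 317.
  Any other capacity-feasible assignment to {W1, W2} ships for at least 108.
Compare {W2, W3}: its best feasible assignment gives total 331.
Compare {W1, W3}: its best feasible assignment gives total 363.
Every other set of open sites that can feasibly serve all demand totals ≥ 331 even under its best assignment. Minimum: 317.

317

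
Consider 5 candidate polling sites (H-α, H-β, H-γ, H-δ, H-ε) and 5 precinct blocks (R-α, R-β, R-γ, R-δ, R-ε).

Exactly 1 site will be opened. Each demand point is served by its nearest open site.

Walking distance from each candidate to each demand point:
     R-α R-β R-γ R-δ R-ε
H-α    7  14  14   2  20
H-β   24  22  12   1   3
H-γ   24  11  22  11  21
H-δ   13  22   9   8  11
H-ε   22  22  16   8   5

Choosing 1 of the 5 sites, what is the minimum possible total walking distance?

57

Open {H-α}.
  R-α→H-α 7, R-β→H-α 14, R-γ→H-α 14, R-δ→H-α 2, R-ε→H-α 20  ⇒ total 57.
Compare {H-β}: total 62.
Compare {H-δ}: total 63.
No size-1 selection does better; minimum is 57.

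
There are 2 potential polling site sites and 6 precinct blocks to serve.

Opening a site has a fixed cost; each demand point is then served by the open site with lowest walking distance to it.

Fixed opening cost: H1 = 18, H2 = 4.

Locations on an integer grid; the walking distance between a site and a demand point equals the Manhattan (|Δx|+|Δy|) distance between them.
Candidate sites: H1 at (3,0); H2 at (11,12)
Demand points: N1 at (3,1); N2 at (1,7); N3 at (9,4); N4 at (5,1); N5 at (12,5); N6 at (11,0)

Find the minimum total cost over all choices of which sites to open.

61

Open {H1, H2}: assign each demand point to its cheapest open site.
  N1→H1 1, N2→H1 9, N3→H1 10, N4→H1 3, N5→H2 8, N6→H1 8
  walking distance 39, fixed 22 → total 61.
Compare {H1}: walking distance 45 + fixed 18 = 63.
Compare {H2}: walking distance 81 + fixed 4 = 85.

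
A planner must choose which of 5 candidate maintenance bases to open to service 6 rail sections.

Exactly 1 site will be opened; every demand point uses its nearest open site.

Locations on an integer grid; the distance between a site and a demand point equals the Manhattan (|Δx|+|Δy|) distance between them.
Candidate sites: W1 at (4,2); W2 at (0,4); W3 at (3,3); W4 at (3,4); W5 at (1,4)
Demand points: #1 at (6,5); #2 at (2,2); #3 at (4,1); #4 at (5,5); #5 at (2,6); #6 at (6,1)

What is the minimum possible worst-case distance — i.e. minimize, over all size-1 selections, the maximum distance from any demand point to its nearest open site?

Open {W3}.
  Farthest demand point is #1 at distance 5 (to W3); all others are ≤ 5.
With {W1} the worst case is 6.
With {W4} the worst case is 6.
No size-1 selection achieves below 5.

5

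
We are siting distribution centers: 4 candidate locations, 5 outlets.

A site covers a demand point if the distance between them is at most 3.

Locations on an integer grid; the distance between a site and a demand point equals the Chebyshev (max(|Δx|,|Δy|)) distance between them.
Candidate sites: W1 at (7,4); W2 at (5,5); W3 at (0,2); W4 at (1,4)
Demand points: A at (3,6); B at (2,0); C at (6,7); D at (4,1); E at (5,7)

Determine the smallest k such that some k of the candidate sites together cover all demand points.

3

Coverage sets (demand points within 3 of each site):
  W1: {C, D, E}
  W2: {A, C, E}
  W3: {B}
  W4: {A, D}
No 2 sites suffice: every size-2 union leaves at least one demand point uncovered.
But {W1, W2, W3} covers everything, so the minimum is 3.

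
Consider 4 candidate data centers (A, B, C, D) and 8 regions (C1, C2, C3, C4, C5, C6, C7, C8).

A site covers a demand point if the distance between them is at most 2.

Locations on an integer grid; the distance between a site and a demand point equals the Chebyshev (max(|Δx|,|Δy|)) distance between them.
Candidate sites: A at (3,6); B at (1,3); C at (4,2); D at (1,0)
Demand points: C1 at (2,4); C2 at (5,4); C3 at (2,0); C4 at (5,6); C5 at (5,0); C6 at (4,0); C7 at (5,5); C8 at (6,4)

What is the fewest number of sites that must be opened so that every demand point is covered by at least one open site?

Coverage sets (demand points within 2 of each site):
  A: {C1, C2, C4, C7}
  B: {C1}
  C: {C1, C2, C3, C5, C6, C8}
  D: {C3}
No single site covers all 8 demand points.
But {A, C} covers everything, so the minimum is 2.

2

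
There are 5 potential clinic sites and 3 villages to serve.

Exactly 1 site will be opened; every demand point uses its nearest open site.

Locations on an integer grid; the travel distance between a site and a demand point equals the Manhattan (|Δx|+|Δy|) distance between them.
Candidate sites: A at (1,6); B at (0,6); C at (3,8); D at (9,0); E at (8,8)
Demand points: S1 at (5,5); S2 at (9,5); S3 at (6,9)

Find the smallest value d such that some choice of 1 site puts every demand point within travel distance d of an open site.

Open {E}.
  Farthest demand point is S1 at travel distance 6 (to E); all others are ≤ 6.
With {A} the worst case is 9.
With {C} the worst case is 9.
No size-1 selection achieves below 6.

6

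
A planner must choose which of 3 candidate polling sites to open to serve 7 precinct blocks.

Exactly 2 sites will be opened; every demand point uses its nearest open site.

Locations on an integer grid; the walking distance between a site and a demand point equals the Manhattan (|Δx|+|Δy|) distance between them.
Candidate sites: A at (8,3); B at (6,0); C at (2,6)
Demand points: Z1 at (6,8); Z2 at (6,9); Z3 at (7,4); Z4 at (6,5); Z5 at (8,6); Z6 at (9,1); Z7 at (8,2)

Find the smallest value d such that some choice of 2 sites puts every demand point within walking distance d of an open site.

7

Open {A, C}.
  Farthest demand point is Z2 at walking distance 7 (to C); all others are ≤ 7.
With {B, C} the worst case is 7.
With {A, B} the worst case is 8.
No size-2 selection achieves below 7.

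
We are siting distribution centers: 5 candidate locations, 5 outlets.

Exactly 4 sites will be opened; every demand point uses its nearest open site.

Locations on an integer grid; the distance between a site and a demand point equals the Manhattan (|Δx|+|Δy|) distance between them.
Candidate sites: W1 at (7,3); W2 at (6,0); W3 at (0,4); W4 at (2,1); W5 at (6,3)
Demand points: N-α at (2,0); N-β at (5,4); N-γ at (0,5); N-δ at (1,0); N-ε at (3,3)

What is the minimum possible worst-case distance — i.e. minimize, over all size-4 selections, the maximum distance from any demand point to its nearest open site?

Open {W1, W2, W3, W4}.
  Farthest demand point is N-β at distance 3 (to W1); all others are ≤ 3.
With {W1, W3, W4, W5} the worst case is 3.
With {W2, W3, W4, W5} the worst case is 3.
No size-4 selection achieves below 3.

3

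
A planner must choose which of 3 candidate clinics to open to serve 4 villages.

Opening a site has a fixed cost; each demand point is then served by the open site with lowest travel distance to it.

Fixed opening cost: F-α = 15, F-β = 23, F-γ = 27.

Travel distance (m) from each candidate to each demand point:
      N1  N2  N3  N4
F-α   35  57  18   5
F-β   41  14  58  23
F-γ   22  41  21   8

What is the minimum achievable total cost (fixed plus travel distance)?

Open {F-α, F-β}: assign each demand point to its cheapest open site.
  N1→F-α 35, N2→F-β 14, N3→F-α 18, N4→F-α 5
  travel distance 72, fixed 38 → total 110.
Compare {F-β, F-γ}: travel distance 65 + fixed 50 = 115.
Compare {F-γ}: travel distance 92 + fixed 27 = 119.
Compare {F-α, F-β, F-γ}: travel distance 59 + fixed 65 = 124.
All other subsets cost ≥ 115. Minimum total cost: 110.

110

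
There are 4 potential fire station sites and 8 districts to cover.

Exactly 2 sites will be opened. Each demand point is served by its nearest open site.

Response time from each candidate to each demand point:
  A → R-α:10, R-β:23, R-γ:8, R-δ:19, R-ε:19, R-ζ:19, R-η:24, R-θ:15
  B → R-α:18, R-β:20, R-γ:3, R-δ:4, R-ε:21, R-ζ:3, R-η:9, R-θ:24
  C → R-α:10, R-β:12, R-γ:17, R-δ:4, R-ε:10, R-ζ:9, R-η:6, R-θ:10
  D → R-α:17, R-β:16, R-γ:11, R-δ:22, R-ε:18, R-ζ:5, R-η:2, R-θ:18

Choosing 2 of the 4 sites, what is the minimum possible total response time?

Open {B, C}.
  R-α→C 10, R-β→C 12, R-γ→B 3, R-δ→B 4, R-ε→C 10, R-ζ→B 3, R-η→C 6, R-θ→C 10  ⇒ total 58.
Compare {C, D}: total 64.
Compare {A, C}: total 69.
No size-2 selection does better; minimum is 58.

58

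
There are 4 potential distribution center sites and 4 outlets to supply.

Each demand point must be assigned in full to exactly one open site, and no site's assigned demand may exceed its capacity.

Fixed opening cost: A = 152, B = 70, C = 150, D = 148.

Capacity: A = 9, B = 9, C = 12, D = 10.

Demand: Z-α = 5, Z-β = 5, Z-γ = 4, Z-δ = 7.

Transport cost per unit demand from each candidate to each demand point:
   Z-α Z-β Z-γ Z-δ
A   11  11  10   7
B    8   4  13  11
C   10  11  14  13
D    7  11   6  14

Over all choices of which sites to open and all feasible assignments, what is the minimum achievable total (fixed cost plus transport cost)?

Open {B, C}; cheapest assignment that respects the capacities:
  B (cap 9, load 9): Z-β, Z-γ — cost 5×4 + 4×13 = 72
  C (cap 12, load 12): Z-α, Z-δ — cost 5×10 + 7×13 = 141
  Shipping 213, fixed 220 → total 433.
  Any other capacity-feasible assignment to {B, C} ships for at least 213.
Compare {A, B, D}: its best feasible assignment gives total 498.
Compare {C, D}: its best feasible assignment gives total 503.
Every other set of open sites that can feasibly serve all demand totals ≥ 498 even under its best assignment. Minimum: 433.

433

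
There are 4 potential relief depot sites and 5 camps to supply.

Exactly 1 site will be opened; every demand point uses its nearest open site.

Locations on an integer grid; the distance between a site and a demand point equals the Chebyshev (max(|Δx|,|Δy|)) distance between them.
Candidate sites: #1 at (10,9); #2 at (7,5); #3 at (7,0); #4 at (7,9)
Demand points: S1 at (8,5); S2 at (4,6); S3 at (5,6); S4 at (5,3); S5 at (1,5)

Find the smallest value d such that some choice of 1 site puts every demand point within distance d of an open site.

6

Open {#2}.
  Farthest demand point is S5 at distance 6 (to #2); all others are ≤ 6.
With {#3} the worst case is 6.
With {#4} the worst case is 6.
No size-1 selection achieves below 6.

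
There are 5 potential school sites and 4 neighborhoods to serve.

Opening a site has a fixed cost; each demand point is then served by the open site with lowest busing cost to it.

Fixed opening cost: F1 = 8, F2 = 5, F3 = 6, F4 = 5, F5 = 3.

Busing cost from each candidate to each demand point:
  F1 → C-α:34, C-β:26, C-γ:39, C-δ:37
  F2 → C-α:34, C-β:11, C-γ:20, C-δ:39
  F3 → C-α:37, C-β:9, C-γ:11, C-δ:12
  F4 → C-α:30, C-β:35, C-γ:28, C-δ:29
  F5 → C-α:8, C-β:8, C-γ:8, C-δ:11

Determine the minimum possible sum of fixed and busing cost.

Open {F5}: assign each demand point to its cheapest open site.
  C-α→F5 8, C-β→F5 8, C-γ→F5 8, C-δ→F5 11
  busing cost 35, fixed 3 → total 38.
Compare {F2, F5}: busing cost 35 + fixed 8 = 43.
Compare {F4, F5}: busing cost 35 + fixed 8 = 43.
Compare {F3, F5}: busing cost 35 + fixed 9 = 44.
All other subsets cost ≥ 43. Minimum total cost: 38.

38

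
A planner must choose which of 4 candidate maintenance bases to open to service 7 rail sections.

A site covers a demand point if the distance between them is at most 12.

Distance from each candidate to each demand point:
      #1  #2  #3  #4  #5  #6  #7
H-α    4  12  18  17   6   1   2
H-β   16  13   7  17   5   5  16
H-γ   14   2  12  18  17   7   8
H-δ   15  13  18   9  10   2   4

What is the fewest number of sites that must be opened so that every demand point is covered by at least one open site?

Coverage sets (demand points within 12 of each site):
  H-α: {#1, #2, #5, #6, #7}
  H-β: {#3, #5, #6}
  H-γ: {#2, #3, #6, #7}
  H-δ: {#4, #5, #6, #7}
No 2 sites suffice: every size-2 union leaves at least one demand point uncovered.
But {H-α, H-β, H-δ} covers everything, so the minimum is 3.

3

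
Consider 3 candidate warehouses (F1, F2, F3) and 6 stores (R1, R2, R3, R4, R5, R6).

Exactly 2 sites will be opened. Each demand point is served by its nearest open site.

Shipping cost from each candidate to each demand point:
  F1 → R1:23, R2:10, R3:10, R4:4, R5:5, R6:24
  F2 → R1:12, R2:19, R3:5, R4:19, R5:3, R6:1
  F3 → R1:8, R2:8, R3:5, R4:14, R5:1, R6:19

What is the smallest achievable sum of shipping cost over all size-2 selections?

Open {F1, F2}.
  R1→F2 12, R2→F1 10, R3→F2 5, R4→F1 4, R5→F2 3, R6→F2 1  ⇒ total 35.
Compare {F2, F3}: total 37.
Compare {F1, F3}: total 45.

35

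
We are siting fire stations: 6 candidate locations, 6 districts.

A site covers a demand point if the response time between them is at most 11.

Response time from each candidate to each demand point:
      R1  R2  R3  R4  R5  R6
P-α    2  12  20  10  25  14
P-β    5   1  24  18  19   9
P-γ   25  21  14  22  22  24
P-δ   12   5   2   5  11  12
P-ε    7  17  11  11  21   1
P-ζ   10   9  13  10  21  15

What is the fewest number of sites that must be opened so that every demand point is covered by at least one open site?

2

Coverage sets (demand points within 11 of each site):
  P-α: {R1, R4}
  P-β: {R1, R2, R6}
  P-γ: {}
  P-δ: {R2, R3, R4, R5}
  P-ε: {R1, R3, R4, R6}
  P-ζ: {R1, R2, R4}
No single site covers all 6 demand points.
But {P-β, P-δ} covers everything, so the minimum is 2.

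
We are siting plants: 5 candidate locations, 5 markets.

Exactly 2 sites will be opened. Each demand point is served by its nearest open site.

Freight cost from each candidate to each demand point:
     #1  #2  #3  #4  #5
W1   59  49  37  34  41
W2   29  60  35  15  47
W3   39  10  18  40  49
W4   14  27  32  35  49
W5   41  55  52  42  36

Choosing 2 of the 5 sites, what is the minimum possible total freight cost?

119

Open {W2, W3}.
  #1→W2 29, #2→W3 10, #3→W3 18, #4→W2 15, #5→W2 47  ⇒ total 119.
Compare {W3, W4}: total 126.
Compare {W2, W4}: total 135.
No size-2 selection does better; minimum is 119.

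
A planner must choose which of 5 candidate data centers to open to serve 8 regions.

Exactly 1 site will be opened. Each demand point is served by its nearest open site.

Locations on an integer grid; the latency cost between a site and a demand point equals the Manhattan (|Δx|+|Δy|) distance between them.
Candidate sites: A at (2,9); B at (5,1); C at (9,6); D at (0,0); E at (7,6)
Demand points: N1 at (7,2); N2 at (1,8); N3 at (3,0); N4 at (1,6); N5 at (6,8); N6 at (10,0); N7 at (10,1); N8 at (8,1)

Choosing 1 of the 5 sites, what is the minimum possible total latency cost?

Open {B}.
  N1→B 3, N2→B 11, N3→B 3, N4→B 9, N5→B 8, N6→B 6, N7→B 5, N8→B 3  ⇒ total 48.
Compare {E}: total 54.
Compare {C}: total 60.
No size-1 selection does better; minimum is 48.

48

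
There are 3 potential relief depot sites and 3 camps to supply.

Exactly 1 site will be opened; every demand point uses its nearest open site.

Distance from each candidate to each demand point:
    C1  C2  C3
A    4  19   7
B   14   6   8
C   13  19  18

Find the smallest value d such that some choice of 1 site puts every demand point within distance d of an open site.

14

Open {B}.
  Farthest demand point is C1 at distance 14 (to B); all others are ≤ 14.
With {A} the worst case is 19.
With {C} the worst case is 19.
No size-1 selection achieves below 14.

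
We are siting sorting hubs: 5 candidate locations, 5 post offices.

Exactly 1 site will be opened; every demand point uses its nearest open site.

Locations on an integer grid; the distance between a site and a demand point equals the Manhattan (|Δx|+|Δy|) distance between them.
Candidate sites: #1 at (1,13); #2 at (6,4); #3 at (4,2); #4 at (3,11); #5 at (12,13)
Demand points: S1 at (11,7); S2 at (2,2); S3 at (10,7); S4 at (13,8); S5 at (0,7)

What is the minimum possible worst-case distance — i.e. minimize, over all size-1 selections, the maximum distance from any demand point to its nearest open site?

Open {#2}.
  Farthest demand point is S4 at distance 11 (to #2); all others are ≤ 11.
With {#4} the worst case is 13.
With {#3} the worst case is 15.
No size-1 selection achieves below 11.

11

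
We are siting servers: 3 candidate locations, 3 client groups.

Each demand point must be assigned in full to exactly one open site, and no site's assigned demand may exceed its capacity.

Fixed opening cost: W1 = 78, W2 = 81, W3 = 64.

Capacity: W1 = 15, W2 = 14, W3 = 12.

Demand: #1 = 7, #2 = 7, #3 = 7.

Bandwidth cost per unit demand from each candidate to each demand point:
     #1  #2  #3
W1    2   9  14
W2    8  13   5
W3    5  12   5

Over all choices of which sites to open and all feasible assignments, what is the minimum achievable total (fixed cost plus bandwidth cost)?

254

Open {W1, W3}; cheapest assignment that respects the capacities:
  W1 (cap 15, load 14): #1, #2 — cost 7×2 + 7×9 = 77
  W3 (cap 12, load 7): #3 — cost 7×5 = 35
  Shipping 112, fixed 142 → total 254.
  Any other capacity-feasible assignment to {W1, W3} ships for at least 112.
Compare {W1, W2}: its best feasible assignment gives total 271.
Compare {W2, W3}: its best feasible assignment gives total 306.
Every other set of open sites that can feasibly serve all demand totals ≥ 271 even under its best assignment. Minimum: 254.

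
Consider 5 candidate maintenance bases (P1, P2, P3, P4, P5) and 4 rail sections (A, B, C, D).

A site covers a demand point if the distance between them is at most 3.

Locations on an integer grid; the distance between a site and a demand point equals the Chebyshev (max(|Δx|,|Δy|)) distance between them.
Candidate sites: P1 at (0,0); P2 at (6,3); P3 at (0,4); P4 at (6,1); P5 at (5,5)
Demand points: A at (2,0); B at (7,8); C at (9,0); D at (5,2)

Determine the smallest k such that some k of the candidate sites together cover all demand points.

Coverage sets (demand points within 3 of each site):
  P1: {A}
  P2: {C, D}
  P3: {}
  P4: {C, D}
  P5: {B, D}
No 2 sites suffice: every size-2 union leaves at least one demand point uncovered.
But {P1, P2, P5} covers everything, so the minimum is 3.

3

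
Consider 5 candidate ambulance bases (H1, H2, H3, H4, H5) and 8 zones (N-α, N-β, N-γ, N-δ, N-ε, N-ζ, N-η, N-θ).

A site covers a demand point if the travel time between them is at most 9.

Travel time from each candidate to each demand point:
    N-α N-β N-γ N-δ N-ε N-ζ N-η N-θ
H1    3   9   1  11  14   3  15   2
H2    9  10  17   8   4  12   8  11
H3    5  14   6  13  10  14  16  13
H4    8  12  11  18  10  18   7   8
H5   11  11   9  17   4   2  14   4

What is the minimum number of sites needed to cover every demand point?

2

Coverage sets (demand points within 9 of each site):
  H1: {N-α, N-β, N-γ, N-ζ, N-θ}
  H2: {N-α, N-δ, N-ε, N-η}
  H3: {N-α, N-γ}
  H4: {N-α, N-η, N-θ}
  H5: {N-γ, N-ε, N-ζ, N-θ}
No single site covers all 8 demand points.
But {H1, H2} covers everything, so the minimum is 2.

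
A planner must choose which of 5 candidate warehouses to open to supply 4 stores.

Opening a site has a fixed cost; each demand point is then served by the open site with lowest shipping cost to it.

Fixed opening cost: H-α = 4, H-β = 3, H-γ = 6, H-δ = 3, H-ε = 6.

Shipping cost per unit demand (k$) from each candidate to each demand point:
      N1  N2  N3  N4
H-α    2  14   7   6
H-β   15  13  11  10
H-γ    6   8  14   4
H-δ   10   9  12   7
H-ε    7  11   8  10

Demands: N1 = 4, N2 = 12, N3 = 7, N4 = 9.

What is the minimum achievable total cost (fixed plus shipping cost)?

Open {H-α, H-γ}: assign each demand point to its cheapest open site.
  N1→H-α 4×2=8, N2→H-γ 12×8=96, N3→H-α 7×7=49, N4→H-γ 9×4=36
  shipping cost 189, fixed 10 → total 199.
Compare {H-α, H-β, H-γ}: shipping cost 189 + fixed 13 = 202.
Compare {H-α, H-γ, H-δ}: shipping cost 189 + fixed 13 = 202.
Compare {H-α, H-γ, H-ε}: shipping cost 189 + fixed 16 = 205.
All other subsets cost ≥ 202. Minimum total cost: 199.

199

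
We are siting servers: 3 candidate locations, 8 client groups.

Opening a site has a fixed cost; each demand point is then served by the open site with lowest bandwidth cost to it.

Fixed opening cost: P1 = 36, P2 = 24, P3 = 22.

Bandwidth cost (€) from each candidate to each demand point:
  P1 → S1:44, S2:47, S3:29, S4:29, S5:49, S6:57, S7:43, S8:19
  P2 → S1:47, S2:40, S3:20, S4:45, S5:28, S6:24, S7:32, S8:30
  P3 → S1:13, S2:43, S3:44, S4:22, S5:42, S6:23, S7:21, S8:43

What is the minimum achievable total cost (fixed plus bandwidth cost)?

243

Open {P2, P3}: assign each demand point to its cheapest open site.
  S1→P3 13, S2→P2 40, S3→P2 20, S4→P3 22, S5→P2 28, S6→P3 23, S7→P3 21, S8→P2 30
  bandwidth cost 197, fixed 46 → total 243.
Compare {P1, P2, P3}: bandwidth cost 186 + fixed 82 = 268.
Compare {P1, P3}: bandwidth cost 212 + fixed 58 = 270.
Compare {P3}: bandwidth cost 251 + fixed 22 = 273.
All other subsets cost ≥ 268. Minimum total cost: 243.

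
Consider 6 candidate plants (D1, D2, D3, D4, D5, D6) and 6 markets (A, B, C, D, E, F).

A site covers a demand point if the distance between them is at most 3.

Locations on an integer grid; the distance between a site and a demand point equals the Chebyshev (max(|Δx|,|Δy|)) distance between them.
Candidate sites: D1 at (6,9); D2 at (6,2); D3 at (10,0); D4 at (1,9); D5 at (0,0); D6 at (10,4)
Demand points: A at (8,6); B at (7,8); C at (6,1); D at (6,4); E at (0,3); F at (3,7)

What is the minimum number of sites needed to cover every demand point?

Coverage sets (demand points within 3 of each site):
  D1: {A, B, F}
  D2: {C, D}
  D3: {}
  D4: {F}
  D5: {E}
  D6: {A}
No 2 sites suffice: every size-2 union leaves at least one demand point uncovered.
But {D1, D2, D5} covers everything, so the minimum is 3.

3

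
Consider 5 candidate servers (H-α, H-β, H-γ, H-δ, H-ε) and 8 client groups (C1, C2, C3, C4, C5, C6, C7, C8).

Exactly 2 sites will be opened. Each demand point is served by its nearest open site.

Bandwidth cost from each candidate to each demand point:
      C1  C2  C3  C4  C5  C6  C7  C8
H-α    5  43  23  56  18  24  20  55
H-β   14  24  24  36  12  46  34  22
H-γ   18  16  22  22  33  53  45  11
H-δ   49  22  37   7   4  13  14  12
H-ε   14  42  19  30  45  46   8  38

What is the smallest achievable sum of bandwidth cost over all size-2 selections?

Open {H-δ, H-ε}.
  C1→H-ε 14, C2→H-δ 22, C3→H-ε 19, C4→H-δ 7, C5→H-δ 4, C6→H-δ 13, C7→H-ε 8, C8→H-δ 12  ⇒ total 99.
Compare {H-α, H-δ}: total 100.
Compare {H-γ, H-δ}: total 105.
No size-2 selection does better; minimum is 99.

99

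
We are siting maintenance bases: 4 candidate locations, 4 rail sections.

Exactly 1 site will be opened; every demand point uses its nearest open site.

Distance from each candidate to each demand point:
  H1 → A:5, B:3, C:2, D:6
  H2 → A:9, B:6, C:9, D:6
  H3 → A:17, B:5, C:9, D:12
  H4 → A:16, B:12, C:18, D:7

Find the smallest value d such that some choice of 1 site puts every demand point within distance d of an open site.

Open {H1}.
  Farthest demand point is D at distance 6 (to H1); all others are ≤ 6.
With {H2} the worst case is 9.
With {H3} the worst case is 17.
No size-1 selection achieves below 6.

6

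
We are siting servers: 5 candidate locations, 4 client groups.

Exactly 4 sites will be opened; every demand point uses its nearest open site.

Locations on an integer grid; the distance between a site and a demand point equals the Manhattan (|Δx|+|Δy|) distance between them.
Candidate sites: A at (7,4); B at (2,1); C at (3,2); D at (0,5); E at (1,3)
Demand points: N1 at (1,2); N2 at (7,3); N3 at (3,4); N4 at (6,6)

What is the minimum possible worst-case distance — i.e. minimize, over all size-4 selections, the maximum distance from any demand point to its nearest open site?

3

Open {A, B, C, D}.
  Farthest demand point is N4 at distance 3 (to A); all others are ≤ 3.
With {A, B, C, E} the worst case is 3.
With {A, B, D, E} the worst case is 3.
No size-4 selection achieves below 3.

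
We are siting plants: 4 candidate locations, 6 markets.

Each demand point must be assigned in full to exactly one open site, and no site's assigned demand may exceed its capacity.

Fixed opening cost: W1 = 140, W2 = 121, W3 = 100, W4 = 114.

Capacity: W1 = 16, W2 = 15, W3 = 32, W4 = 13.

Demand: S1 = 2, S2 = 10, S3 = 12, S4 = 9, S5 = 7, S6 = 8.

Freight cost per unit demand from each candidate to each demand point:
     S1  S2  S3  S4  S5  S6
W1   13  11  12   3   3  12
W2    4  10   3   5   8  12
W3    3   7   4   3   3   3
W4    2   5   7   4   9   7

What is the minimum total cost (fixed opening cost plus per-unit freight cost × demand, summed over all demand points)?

Open {W1, W3}; cheapest assignment that respects the capacities:
  W1 (cap 16, load 16): S4, S5 — cost 9×3 + 7×3 = 48
  W3 (cap 32, load 32): S1, S2, S3, S6 — cost 2×3 + 10×7 + 12×4 + 8×3 = 148
  Shipping 196, fixed 240 → total 436.
  Any other capacity-feasible assignment to {W1, W3} ships for at least 196.
Compare {W2, W3, W4}: its best feasible assignment gives total 497.
Compare {W1, W3, W4}: its best feasible assignment gives total 528.
Every other set of open sites that can feasibly serve all demand totals ≥ 497 even under its best assignment. Minimum: 436.

436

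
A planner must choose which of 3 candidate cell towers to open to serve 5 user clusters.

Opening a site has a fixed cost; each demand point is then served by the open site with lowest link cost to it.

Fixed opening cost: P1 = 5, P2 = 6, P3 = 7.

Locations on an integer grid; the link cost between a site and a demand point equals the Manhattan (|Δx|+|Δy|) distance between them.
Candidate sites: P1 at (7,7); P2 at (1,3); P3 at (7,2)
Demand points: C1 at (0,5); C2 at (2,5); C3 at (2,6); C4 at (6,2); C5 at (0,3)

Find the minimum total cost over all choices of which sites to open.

23

Open {P2}: assign each demand point to its cheapest open site.
  C1→P2 3, C2→P2 3, C3→P2 4, C4→P2 6, C5→P2 1
  link cost 17, fixed 6 → total 23.
Compare {P2, P3}: link cost 12 + fixed 13 = 25.
Compare {P1, P2}: link cost 17 + fixed 11 = 28.
Compare {P1, P2, P3}: link cost 12 + fixed 18 = 30.
All other subsets cost ≥ 25. Minimum total cost: 23.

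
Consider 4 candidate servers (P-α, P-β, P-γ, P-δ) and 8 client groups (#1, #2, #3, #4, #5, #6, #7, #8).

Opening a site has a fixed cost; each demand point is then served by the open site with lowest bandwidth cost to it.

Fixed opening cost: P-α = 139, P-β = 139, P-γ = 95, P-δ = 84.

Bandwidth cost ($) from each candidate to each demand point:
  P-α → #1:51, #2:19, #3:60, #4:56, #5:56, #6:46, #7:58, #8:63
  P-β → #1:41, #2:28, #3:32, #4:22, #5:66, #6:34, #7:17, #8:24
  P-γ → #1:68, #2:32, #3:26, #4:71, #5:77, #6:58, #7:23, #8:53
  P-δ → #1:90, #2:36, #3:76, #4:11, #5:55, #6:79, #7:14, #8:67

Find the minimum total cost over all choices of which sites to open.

Open {P-β}: assign each demand point to its cheapest open site.
  #1→P-β 41, #2→P-β 28, #3→P-β 32, #4→P-β 22, #5→P-β 66, #6→P-β 34, #7→P-β 17, #8→P-β 24
  bandwidth cost 264, fixed 139 → total 403.
Compare {P-β, P-δ}: bandwidth cost 239 + fixed 223 = 462.
Compare {P-β, P-γ}: bandwidth cost 258 + fixed 234 = 492.
Compare {P-γ, P-δ}: bandwidth cost 317 + fixed 179 = 496.
All other subsets cost ≥ 462. Minimum total cost: 403.

403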